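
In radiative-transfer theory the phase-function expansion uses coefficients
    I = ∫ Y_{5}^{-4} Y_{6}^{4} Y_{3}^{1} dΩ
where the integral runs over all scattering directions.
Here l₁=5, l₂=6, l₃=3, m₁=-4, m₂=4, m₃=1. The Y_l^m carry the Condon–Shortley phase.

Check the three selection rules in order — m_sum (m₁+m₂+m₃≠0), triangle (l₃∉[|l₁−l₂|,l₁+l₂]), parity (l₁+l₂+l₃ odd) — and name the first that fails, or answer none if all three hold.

azimuthal sum: -4 + 4 + 1 = 1  ✗
1 ≤ 3 ≤ 11 (triangle on l)
L = 5 + 6 + 3 = 14 (even)

m_sum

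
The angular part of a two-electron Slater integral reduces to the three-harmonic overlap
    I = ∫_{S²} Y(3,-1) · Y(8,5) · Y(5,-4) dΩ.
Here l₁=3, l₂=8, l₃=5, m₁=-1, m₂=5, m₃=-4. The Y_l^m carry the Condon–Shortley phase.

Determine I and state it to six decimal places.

-0.194444

Rules hold: Σm=0, L=16 even, 5≤5≤11.
N = 7·17·11 = 1309
Δ = 6!·0!·10!/17! = 1/136136
Racah Σ t=3..3: t=3:−1/518400 = -1/518400
⇒ 3j(3 8 5; 0 0 0)² = 56/2431, sgn +1
Racah Σ t=4..4: t=4:+1/17418240 = 1/17418240
⇒ 3j(3 8 5; -1 5 -4)² = 15/952, sgn -1
4πI² = N·(3j₀)²·(3jₘ)² = 105/221
I = -1·√(0.475113/4π) = -0.19444357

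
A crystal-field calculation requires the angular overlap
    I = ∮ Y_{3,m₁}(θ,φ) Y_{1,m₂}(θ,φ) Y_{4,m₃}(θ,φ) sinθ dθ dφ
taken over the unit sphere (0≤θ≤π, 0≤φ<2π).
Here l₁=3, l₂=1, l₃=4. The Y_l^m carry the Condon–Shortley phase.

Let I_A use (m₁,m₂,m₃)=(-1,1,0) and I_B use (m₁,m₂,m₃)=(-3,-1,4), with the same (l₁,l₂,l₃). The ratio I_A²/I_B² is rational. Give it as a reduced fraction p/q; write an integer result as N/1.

Shared (l₁,l₂,l₃)=(3,1,4): N and (l;000)² cancel in I_A²/I_B².
A: Δ = 0!·6!·2!/9! = 1/252; Racah Σ t=0..0: t=0:+1/96 = 1/96; ⇒ 3j(3 1 4; -1 1 0)² = 1/42, sgn +1
B: Δ = 0!·6!·2!/9! = 1/252; Racah Σ t=0..0: t=0:+1/1440 = 1/1440; ⇒ 3j(3 1 4; -3 -1 4)² = 1/9, sgn +1
I_A²/I_B² = (1/42)/(1/9) = 3/14

3/14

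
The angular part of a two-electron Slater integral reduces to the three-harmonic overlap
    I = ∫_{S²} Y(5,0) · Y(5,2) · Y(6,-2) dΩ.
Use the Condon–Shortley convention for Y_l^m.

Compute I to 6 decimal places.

-0.043391

Rules hold: Σm=0, L=16 even, 0≤6≤10.
N = 11·11·13 = 1573
Δ = 4!·6!·6!/17! = 1/28588560
Racah Σ t=0..4: t=0:+1/345600 t=1:−1/13824 t=2:+1/5184 t=3:−1/13824 t=4:+1/345600 = 7/129600
⇒ 3j(5 5 6; 0 0 0)² = 80/7293, sgn +1
Racah Σ t=1..4: t=1:−1/207360 t=2:+1/17280 t=3:−1/13824 t=4:+1/103680 = -1/103680
⇒ 3j(5 5 6; 0 2 -2)² = 10/7293, sgn -1
4πI² = N·(3j₀)²·(3jₘ)² = 800/33813
I = -1·√(0.0236595/4π) = -0.04339086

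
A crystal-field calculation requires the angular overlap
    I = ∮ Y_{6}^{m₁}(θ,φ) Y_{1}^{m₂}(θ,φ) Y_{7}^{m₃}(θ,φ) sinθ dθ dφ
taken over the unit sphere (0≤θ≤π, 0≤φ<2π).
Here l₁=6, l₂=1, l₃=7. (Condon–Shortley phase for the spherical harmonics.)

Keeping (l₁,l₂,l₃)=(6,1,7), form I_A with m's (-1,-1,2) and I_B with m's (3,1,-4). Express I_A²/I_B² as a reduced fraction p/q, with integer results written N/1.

36/55

l's match ⇒ only the (l;m) 3-j factors differ between A and B.
A: triangle coeff Δ(6,1,7) = 1/1365; Σ_t [0,0]: t=0:+1/1209600 = 1/1209600; (3j)²=12/455 [(6 1 7; -1 -1 2)], sign=-1
B: triangle coeff Δ(6,1,7) = 1/1365; Σ_t [0,0]: t=0:+1/4354560 = 1/4354560; (3j)²=11/273 [(6 1 7; 3 1 -4)], sign=-1
I_A²/I_B² = (12/455)/(11/273) = 36/55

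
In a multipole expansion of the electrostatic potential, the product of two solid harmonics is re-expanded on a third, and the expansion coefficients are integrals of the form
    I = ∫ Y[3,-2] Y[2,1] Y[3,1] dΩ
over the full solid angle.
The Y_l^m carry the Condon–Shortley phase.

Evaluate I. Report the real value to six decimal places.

Rules hold: Σm=0, L=8 even, 1≤3≤5.
N = 7·5·7 = 245
Δ = 2!·4!·2!/9! = 1/3780
Racah Σ t=0..2: t=0:+1/24 t=1:−1/4 t=2:+1/24 = -1/6
⇒ 3j(3 2 3; 0 0 0)² = 4/105, sgn +1
Racah Σ t=1..2: t=1:−1/48 t=2:+1/12 = 1/16
⇒ 3j(3 2 3; -2 1 1)² = 1/28, sgn +1
4πI² = N·(3j₀)²·(3jₘ)² = 1/3
I = +1·√(0.333333/4π) = 0.16286750

0.162868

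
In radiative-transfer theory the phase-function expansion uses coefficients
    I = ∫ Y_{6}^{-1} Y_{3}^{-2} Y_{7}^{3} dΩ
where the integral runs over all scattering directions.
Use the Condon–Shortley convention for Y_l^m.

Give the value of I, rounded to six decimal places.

0.023482

Checks pass: Σm=0; 16 even; l₃=7∈[3,9].
(2·6+1)(2·3+1)(2·7+1) = 1365
Δ: 2! 10! 4! / 17! → 1/2042040
sum: t=0:+1/207360 t=1:−1/57600 t=2:+1/207360 = -1/129600
3j²(6 3 7; 0 0 0) = Δ·Π!·Σ² = 168/12155  (sign +1)
sum: t=0:+1/362880 t=1:−1/414720 = 1/2903040
3j²(6 3 7; -1 -2 3) = Δ·Π!·Σ² = 25/68068  (sign +1)
combine: 4πI² = 1365·168/12155·25/68068 = 3150/454597
take √, sign +1: I = 0.02348211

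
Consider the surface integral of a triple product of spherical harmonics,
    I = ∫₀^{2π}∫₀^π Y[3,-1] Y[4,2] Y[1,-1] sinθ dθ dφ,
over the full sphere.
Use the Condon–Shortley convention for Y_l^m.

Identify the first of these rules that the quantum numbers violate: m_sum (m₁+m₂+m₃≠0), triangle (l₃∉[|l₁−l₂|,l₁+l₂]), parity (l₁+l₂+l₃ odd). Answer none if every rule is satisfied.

Σmᵢ = 0  ✓
l₃∈[|l₁−l₂|,l₁+l₂]=[1,7], have l₃=1  ✓
Σlᵢ = 8 ⇒ even  ✓

none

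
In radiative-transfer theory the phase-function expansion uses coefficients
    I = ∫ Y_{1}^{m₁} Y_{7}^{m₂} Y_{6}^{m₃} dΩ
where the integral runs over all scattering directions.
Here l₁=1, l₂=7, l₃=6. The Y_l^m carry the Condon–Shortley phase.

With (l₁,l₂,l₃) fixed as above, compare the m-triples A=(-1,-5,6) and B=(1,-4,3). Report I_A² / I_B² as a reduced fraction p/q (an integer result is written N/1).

Shared (l₁,l₂,l₃)=(1,7,6): N and (l;000)² cancel in I_A²/I_B².
A: Δ = 2!·0!·12!/15! = 1/1365; Racah Σ t=2..2: t=2:+1/958003200 = 1/958003200; ⇒ 3j(1 7 6; -1 -5 6)² = 1/1365, sgn +1
B: Δ = 2!·0!·12!/15! = 1/1365; Racah Σ t=0..0: t=0:+1/4354560 = 1/4354560; ⇒ 3j(1 7 6; 1 -4 3)² = 11/273, sgn -1
I_A²/I_B² = (1/1365)/(11/273) = 1/55

1/55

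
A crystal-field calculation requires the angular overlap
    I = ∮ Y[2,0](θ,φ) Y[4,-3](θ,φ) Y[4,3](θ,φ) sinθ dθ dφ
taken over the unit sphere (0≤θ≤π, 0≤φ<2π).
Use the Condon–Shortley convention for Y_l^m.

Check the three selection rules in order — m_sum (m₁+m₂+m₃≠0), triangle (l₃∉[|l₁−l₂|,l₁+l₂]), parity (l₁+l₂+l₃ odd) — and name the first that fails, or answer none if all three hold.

azimuthal sum: 0 − 3 + 3 = 0  ✓
2 ≤ 4 ≤ 6 (triangle on l)  ✓
L = 2 + 4 + 4 = 10 (even)  ✓

none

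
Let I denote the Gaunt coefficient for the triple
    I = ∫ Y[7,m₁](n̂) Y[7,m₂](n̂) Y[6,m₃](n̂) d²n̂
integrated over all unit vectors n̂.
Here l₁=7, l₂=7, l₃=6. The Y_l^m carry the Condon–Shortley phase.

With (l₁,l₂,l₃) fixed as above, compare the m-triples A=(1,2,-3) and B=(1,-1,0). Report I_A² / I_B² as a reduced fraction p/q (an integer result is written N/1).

56/125

Shared (l₁,l₂,l₃)=(7,7,6): N and (l;000)² cancel in I_A²/I_B².
A: Δ = 8!·6!·6!/21! = 1/2444321880; Racah Σ t=3..6: t=3:−1/18662400 t=4:+1/3317760 t=5:−1/4147200 t=6:+1/37324800 = 1/29859840; ⇒ 3j(7 7 6; 1 2 -3)² = 175/138567, sgn -1
B: Δ = 8!·6!·6!/21! = 1/2444321880; Racah Σ t=0..6: t=0:+1/20901888000 t=1:−1/72576000 t=2:+1/3317760 t=3:−1/933120 t=4:+1/1327104 t=5:−1/10368000 t=6:+1/746496000 = -1/7962624; ⇒ 3j(7 7 6; 1 -1 0)² = 3125/1108536, sgn -1
I_A²/I_B² = (175/138567)/(3125/1108536) = 56/125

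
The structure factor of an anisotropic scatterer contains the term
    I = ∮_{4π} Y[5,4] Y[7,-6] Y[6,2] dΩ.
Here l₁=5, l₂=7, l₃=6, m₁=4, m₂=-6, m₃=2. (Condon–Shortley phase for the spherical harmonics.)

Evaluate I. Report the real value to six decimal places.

-0.164530

Rules hold: Σm=0, L=18 even, 2≤6≤12.
N = 11·15·13 = 2145
Δ = 6!·4!·8!/19! = 1/174594420
Racah Σ t=1..5: t=1:−1/4147200 t=2:+1/207360 t=3:−1/82944 t=4:+1/207360 t=5:−1/4147200 = -1/345600
⇒ 3j(5 7 6; 0 0 0)² = 420/46189, sgn -1
Racah Σ t=0..1: t=0:+1/21772800 t=1:−1/116121600 = 13/348364800
⇒ 3j(5 7 6; 4 -6 2)² = 169/9690, sgn +1
4πI² = N·(3j₀)²·(3jₘ)² = 35490/104329
I = -1·√(0.340174/4π) = -0.16453017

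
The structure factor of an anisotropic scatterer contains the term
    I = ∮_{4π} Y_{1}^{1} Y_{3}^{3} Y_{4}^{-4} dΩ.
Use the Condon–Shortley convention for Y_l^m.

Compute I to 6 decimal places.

0.325735

Checks pass: Σm=0; 8 even; l₃=4∈[2,4].
(2·1+1)(2·3+1)(2·4+1) = 189
Δ: 0! 2! 6! / 9! → 1/252
sum: t=0:+1/36 = 1/36
3j²(1 3 4; 0 0 0) = Δ·Π!·Σ² = 4/63  (sign +1)
sum: t=0:+1/1440 = 1/1440
3j²(1 3 4; 1 3 -4) = Δ·Π!·Σ² = 1/9  (sign +1)
combine: 4πI² = 189·4/63·1/9 = 4/3
take √, sign +1: I = 0.32573501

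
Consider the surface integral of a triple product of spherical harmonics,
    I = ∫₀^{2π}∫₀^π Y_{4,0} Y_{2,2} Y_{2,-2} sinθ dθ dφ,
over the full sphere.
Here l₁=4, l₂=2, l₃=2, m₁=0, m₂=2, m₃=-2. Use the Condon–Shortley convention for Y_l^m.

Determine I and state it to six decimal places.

0.040299

m-sum 0 ✓  L=8 even ✓  2≤2≤6 ✓
Π(2lᵢ+1) = 9×5×5 = 225
triangle coeff Δ(4,2,2) = 1/630
Σ_t [2,2]: t=2:+1/16 = 1/16
(3j)²=2/35 [(4 2 2; 0 0 0)], sign=+1
Σ_t [4,4]: t=4:+1/576 = 1/576
(3j)²=1/630 [(4 2 2; 0 2 -2)], sign=+1
⇒ 4πI² = 1/49
I = (+1)√(1/49/(4π)) = 0.04029926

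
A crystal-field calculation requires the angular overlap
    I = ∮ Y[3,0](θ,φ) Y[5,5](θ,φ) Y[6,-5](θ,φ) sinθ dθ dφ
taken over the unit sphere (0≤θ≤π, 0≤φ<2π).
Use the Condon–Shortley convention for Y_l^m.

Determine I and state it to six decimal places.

Rules hold: Σm=0, L=14 even, 2≤6≤8.
N = 7·11·13 = 1001
Δ = 2!·4!·8!/15! = 1/675675
Racah Σ t=0..2: t=0:+1/8640 t=1:−1/2304 t=2:+1/8640 = -7/34560
⇒ 3j(3 5 6; 0 0 0)² = 7/429, sgn -1
Racah Σ t=2..2: t=2:+1/483840 = 1/483840
⇒ 3j(3 5 6; 0 5 -5)² = 3/91, sgn -1
4πI² = N·(3j₀)²·(3jₘ)² = 7/13
I = +1·√(0.538462/4π) = 0.20700098

0.207001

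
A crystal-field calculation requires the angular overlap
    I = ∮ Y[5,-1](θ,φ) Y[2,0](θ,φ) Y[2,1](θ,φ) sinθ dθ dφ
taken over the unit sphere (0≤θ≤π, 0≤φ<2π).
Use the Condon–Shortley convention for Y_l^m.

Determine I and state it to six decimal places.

triangle: need 3≤l₃≤7, have 2; I=0

0.000000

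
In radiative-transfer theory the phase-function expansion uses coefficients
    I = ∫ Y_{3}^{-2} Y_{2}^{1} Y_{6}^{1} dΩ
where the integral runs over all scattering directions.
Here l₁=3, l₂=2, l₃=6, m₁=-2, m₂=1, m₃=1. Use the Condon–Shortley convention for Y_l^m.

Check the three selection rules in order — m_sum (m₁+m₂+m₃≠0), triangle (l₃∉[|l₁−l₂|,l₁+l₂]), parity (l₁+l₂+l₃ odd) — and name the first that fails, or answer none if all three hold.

m₁+m₂+m₃ = -2 + 1 + 1 = 0  ✓
triangle: |3−2|=1 ≤ l₃=6 ≤ 3+2=5  ✗
parity: l₁+l₂+l₃ = 11 is odd

triangle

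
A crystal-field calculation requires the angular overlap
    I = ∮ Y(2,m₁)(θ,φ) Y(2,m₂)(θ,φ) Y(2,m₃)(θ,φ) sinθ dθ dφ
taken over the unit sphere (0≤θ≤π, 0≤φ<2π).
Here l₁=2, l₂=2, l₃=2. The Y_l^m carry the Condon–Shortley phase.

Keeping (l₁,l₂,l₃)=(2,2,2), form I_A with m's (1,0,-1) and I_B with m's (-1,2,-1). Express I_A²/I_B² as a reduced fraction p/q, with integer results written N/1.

1/6

Shared (l₁,l₂,l₃)=(2,2,2): N and (l;000)² cancel in I_A²/I_B².
A: Δ = 2!·2!·2!/7! = 1/630; Racah Σ t=0..1: t=0:+1/4 t=1:−1/2 = -1/4; ⇒ 3j(2 2 2; 1 0 -1)² = 1/70, sgn +1
B: Δ = 2!·2!·2!/7! = 1/630; Racah Σ t=2..2: t=2:+1/4 = 1/4; ⇒ 3j(2 2 2; -1 2 -1)² = 3/35, sgn -1
I_A²/I_B² = (1/70)/(3/35) = 1/6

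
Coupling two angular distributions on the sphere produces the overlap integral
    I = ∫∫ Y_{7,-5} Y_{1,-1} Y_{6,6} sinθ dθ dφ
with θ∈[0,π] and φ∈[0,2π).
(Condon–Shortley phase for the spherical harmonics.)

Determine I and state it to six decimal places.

m-sum 0 ✓  L=14 even ✓  6≤6≤8 ✓
Π(2lᵢ+1) = 15×3×13 = 585
triangle coeff Δ(7,1,6) = 1/1365
Σ_t [1,1]: t=1:−1/518400 = -1/518400
(3j)²=7/195 [(7 1 6; 0 0 0)], sign=-1
Σ_t [0,0]: t=0:+1/958003200 = 1/958003200
(3j)²=1/1365 [(7 1 6; -5 -1 6)], sign=+1
⇒ 4πI² = 1/65
I = (-1)√(1/65/(4π)) = -0.03498955

-0.034990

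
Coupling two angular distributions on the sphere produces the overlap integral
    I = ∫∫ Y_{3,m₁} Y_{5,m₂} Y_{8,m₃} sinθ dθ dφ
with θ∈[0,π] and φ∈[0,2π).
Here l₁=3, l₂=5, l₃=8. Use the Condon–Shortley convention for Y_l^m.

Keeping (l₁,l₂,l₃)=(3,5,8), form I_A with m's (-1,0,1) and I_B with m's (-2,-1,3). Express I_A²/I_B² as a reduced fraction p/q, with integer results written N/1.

Shared (l₁,l₂,l₃)=(3,5,8): N and (l;000)² cancel in I_A²/I_B².
A: Δ = 0!·6!·10!/17! = 1/136136; Racah Σ t=0..0: t=0:+1/691200 = 1/691200; ⇒ 3j(3 5 8; -1 0 1)² = 189/9724, sgn -1
B: Δ = 0!·6!·10!/17! = 1/136136; Racah Σ t=0..0: t=0:+1/2073600 = 1/2073600; ⇒ 3j(3 5 8; -2 -1 3)² = 15/884, sgn -1
I_A²/I_B² = (189/9724)/(15/884) = 63/55

63/55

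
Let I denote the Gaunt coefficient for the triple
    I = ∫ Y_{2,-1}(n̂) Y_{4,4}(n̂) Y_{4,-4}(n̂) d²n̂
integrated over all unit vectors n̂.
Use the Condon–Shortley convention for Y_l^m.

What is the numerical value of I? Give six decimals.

0.000000

m-sum = -1 + 4 − 4 = -1 ≠ 0 ⇒ I = 0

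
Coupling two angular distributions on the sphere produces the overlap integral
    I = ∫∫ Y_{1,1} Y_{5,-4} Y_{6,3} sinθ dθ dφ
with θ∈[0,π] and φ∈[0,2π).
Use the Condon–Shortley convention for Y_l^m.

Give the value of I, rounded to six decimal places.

-0.070770

Checks pass: Σm=0; 12 even; l₃=6∈[4,6].
(2·1+1)(2·5+1)(2·6+1) = 429
Δ: 0! 2! 10! / 13! → 1/858
sum: t=0:+1/14400 = 1/14400
3j²(1 5 6; 0 0 0) = Δ·Π!·Σ² = 6/143  (sign +1)
sum: t=0:+1/725760 = 1/725760
3j²(1 5 6; 1 -4 3) = Δ·Π!·Σ² = 1/286  (sign -1)
combine: 4πI² = 429·6/143·1/286 = 9/143
take √, sign -1: I = -0.07076985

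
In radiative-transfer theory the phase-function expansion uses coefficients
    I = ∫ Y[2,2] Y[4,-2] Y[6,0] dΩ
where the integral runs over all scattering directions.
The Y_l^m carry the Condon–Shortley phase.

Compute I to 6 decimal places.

0.061597

Rules hold: Σm=0, L=12 even, 2≤6≤6.
N = 5·9·13 = 585
Δ = 0!·4!·8!/13! = 1/6435
Racah Σ t=0..0: t=0:+1/2304 = 1/2304
⇒ 3j(2 4 6; 0 0 0)² = 5/143, sgn +1
Racah Σ t=0..0: t=0:+1/34560 = 1/34560
⇒ 3j(2 4 6; 2 -2 0)² = 1/429, sgn +1
4πI² = N·(3j₀)²·(3jₘ)² = 75/1573
I = +1·√(0.0476796/4π) = 0.06159725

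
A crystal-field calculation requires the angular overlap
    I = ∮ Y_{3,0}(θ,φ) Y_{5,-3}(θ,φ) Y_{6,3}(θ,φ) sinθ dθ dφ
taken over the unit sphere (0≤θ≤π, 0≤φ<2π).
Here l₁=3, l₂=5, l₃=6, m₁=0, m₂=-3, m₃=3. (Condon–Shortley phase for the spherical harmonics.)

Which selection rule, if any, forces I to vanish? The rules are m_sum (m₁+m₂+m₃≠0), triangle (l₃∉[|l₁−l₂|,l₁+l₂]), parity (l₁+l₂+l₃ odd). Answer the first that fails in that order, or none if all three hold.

m₁+m₂+m₃ = 0 − 3 + 3 = 0  ✓
triangle: |3−5|=2 ≤ l₃=6 ≤ 3+5=8  ✓
parity: l₁+l₂+l₃ = 14 is even  ✓

none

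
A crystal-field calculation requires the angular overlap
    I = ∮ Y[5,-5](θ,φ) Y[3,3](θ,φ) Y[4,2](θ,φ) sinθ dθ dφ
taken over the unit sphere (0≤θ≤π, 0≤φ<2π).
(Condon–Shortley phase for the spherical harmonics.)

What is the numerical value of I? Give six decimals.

Rules hold: Σm=0, L=12 even, 2≤4≤8.
N = 11·7·9 = 693
Δ = 4!·6!·2!/13! = 1/180180
Racah Σ t=1..3: t=1:−1/576 t=2:+1/144 t=3:−1/576 = 1/288
⇒ 3j(5 3 4; 0 0 0)² = 20/1001, sgn +1
Racah Σ t=4..4: t=4:+1/34560 = 1/34560
⇒ 3j(5 3 4; -5 3 2)² = 5/286, sgn +1
4πI² = N·(3j₀)²·(3jₘ)² = 450/1859
I = +1·√(0.242066/4π) = 0.13879110

0.138791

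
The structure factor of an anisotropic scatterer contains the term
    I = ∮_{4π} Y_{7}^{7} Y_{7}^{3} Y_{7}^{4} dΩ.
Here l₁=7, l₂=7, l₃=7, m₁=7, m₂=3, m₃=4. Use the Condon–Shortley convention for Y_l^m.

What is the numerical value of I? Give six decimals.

7 + 3 + 4 = 14 ≠ 0: azimuthal integral kills it; I = 0

0.000000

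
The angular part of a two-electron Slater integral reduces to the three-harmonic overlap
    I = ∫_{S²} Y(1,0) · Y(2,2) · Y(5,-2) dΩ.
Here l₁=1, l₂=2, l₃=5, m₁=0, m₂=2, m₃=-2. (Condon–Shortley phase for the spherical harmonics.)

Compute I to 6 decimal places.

0.000000

triangle: need 1≤l₃≤3, have 5; I=0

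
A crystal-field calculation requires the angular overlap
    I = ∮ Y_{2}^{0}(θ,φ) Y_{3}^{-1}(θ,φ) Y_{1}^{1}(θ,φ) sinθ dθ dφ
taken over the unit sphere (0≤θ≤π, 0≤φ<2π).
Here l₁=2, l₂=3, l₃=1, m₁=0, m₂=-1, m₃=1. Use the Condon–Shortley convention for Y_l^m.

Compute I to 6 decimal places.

-0.202301

m-sum 0 ✓  L=6 even ✓  1≤1≤5 ✓
Π(2lᵢ+1) = 5×7×3 = 105
triangle coeff Δ(2,3,1) = 1/105
Σ_t [2,2]: t=2:+1/4 = 1/4
(3j)²=3/35 [(2 3 1; 0 0 0)], sign=-1
Σ_t [2,2]: t=2:+1/8 = 1/8
(3j)²=2/35 [(2 3 1; 0 -1 1)], sign=+1
⇒ 4πI² = 18/35
I = (-1)√(18/35/(4π)) = -0.20230066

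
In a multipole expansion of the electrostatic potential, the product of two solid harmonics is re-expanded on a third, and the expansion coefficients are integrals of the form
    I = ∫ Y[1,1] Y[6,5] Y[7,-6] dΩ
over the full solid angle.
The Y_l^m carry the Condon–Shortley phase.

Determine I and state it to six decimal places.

m-sum 0 ✓  L=14 even ✓  5≤7≤7 ✓
Π(2lᵢ+1) = 3×13×15 = 585
triangle coeff Δ(1,6,7) = 1/1365
Σ_t [0,0]: t=0:+1/518400 = 1/518400
(3j)²=7/195 [(1 6 7; 0 0 0)], sign=-1
Σ_t [0,0]: t=0:+1/79833600 = 1/79833600
(3j)²=2/35 [(1 6 7; 1 5 -6)], sign=-1
⇒ 4πI² = 6/5
I = (+1)√(6/5/(4π)) = 0.30901936

0.309019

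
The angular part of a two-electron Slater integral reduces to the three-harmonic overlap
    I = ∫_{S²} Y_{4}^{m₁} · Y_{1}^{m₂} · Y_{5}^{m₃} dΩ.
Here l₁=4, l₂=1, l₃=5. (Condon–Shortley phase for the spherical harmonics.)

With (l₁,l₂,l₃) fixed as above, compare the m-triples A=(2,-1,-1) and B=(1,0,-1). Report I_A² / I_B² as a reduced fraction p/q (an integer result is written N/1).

l's match ⇒ only the (l;m) 3-j factors differ between A and B.
A: triangle coeff Δ(4,1,5) = 1/495; Σ_t [0,0]: t=0:+1/2880 = 1/2880; (3j)²=2/165 [(4 1 5; 2 -1 -1)], sign=+1
B: triangle coeff Δ(4,1,5) = 1/495; Σ_t [0,0]: t=0:+1/720 = 1/720; (3j)²=8/165 [(4 1 5; 1 0 -1)], sign=+1
I_A²/I_B² = (2/165)/(8/165) = 1/4

1/4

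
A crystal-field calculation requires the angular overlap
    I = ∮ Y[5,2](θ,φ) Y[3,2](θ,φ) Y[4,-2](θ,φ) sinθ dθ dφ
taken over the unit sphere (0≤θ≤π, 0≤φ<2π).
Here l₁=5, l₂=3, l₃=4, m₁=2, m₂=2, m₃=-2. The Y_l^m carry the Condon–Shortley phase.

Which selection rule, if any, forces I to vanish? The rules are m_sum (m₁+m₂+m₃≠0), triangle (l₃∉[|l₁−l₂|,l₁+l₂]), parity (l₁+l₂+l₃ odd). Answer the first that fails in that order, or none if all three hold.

m_sum

Σmᵢ = 2  ✗
l₃∈[|l₁−l₂|,l₁+l₂]=[2,8], have l₃=4
Σlᵢ = 12 ⇒ even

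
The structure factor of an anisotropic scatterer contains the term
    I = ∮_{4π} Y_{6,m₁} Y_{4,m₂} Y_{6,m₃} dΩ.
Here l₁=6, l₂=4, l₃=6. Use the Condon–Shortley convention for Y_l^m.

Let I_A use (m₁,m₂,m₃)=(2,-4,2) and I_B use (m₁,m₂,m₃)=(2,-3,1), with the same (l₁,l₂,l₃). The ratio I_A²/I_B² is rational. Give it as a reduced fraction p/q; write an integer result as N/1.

20/1

Same 6,4,6: normalisation and zero-m 3j drop out of the ratio.
A: Δ: 4! 8! 4! / 17! → 1/15315300; sum: t=0:+1/331776 = 1/331776; 3j²(6 4 6; 2 -4 2) = Δ·Π!·Σ² = 490/21879  (sign +1)
B: Δ: 4! 8! 4! / 17! → 1/15315300; sum: t=0:+1/82944 t=1:−1/103680 = 1/414720; 3j²(6 4 6; 2 -3 1) = Δ·Π!·Σ² = 49/43758  (sign -1)
I_A²/I_B² = (490/21879)/(49/43758) = 20/1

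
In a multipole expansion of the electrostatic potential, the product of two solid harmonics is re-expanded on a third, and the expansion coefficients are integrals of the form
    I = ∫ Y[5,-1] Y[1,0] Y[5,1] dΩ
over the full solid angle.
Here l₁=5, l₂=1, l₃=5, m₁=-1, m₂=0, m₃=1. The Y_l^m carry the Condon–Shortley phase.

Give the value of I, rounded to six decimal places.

0.000000

l₁+l₂+l₃=11 is odd: 3j(l;000)=0 ⇒ I=0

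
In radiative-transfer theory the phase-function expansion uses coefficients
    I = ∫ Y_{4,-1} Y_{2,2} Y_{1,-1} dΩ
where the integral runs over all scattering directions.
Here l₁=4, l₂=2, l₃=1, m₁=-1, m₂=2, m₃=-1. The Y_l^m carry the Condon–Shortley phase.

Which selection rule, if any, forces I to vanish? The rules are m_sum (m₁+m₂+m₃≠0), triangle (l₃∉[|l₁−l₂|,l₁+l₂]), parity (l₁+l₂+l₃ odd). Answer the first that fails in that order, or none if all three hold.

triangle

m₁+m₂+m₃ = -1 + 2 − 1 = 0  ✓
triangle: |4−2|=2 ≤ l₃=1 ≤ 4+2=6  ✗
parity: l₁+l₂+l₃ = 7 is odd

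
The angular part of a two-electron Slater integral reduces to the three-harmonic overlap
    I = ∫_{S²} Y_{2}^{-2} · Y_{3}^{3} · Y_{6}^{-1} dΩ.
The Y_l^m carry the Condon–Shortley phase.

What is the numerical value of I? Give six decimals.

0.000000

triangle: need 1≤l₃≤5, have 6; I=0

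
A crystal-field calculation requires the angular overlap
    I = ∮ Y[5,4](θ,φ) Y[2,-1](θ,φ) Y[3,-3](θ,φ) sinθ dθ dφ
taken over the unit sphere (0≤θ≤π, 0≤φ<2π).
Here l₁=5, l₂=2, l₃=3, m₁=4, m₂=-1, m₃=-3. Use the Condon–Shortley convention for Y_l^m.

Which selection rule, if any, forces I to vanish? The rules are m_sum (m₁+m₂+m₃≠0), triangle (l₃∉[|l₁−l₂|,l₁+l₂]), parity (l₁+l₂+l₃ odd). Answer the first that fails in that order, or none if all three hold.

none

Σmᵢ = 0  ✓
l₃∈[|l₁−l₂|,l₁+l₂]=[3,7], have l₃=3  ✓
Σlᵢ = 10 ⇒ even  ✓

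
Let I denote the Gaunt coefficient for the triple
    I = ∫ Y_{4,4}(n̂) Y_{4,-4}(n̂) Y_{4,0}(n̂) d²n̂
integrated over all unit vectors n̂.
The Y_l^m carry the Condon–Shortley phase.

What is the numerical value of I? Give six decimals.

0.106525

Rules hold: Σm=0, L=12 even, 0≤4≤8.
N = 9·9·9 = 729
Δ = 4!·4!·4!/13! = 1/450450
Racah Σ t=0..4: t=0:+1/13824 t=1:−1/216 t=2:+1/64 t=3:−1/216 t=4:+1/13824 = 5/768
⇒ 3j(4 4 4; 0 0 0)² = 18/1001, sgn +1
Racah Σ t=0..0: t=0:+1/13824 = 1/13824
⇒ 3j(4 4 4; 4 -4 0)² = 14/1287, sgn +1
4πI² = N·(3j₀)²·(3jₘ)² = 2916/20449
I = +1·√(0.142599/4π) = 0.10652531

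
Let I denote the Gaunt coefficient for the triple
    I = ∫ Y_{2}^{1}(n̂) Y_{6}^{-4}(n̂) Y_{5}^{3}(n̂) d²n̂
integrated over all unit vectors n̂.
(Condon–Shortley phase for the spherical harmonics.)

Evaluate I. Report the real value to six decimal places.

Σlᵢ=13 odd — θ-integrand is odd under cosθ→−cosθ; I=0

0.000000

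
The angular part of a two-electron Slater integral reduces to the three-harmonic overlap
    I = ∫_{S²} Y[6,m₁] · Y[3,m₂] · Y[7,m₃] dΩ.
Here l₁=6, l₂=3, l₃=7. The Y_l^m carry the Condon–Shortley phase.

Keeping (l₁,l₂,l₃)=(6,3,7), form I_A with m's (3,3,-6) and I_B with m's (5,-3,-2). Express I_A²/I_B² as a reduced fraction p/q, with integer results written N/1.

39/5

l's match ⇒ only the (l;m) 3-j factors differ between A and B.
A: triangle coeff Δ(6,3,7) = 1/2042040; Σ_t [2,2]: t=2:+1/17418240 = 1/17418240; (3j)²=15/952 [(6 3 7; 3 3 -6)], sign=-1
B: triangle coeff Δ(6,3,7) = 1/2042040; Σ_t [0,0]: t=0:+1/17418240 = 1/17418240; (3j)²=25/12376 [(6 3 7; 5 -3 -2)], sign=-1
I_A²/I_B² = (15/952)/(25/12376) = 39/5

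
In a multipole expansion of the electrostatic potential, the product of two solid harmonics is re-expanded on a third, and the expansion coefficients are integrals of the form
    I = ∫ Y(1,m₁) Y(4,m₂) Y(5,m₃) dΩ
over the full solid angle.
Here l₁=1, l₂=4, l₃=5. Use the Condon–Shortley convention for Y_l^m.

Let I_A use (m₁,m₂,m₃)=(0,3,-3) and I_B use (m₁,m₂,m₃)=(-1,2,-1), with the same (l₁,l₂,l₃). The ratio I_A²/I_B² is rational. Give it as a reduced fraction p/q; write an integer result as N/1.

Shared (l₁,l₂,l₃)=(1,4,5): N and (l;000)² cancel in I_A²/I_B².
A: Δ = 0!·2!·8!/11! = 1/495; Racah Σ t=0..0: t=0:+1/5040 = 1/5040; ⇒ 3j(1 4 5; 0 3 -3)² = 16/495, sgn +1
B: Δ = 0!·2!·8!/11! = 1/495; Racah Σ t=0..0: t=0:+1/2880 = 1/2880; ⇒ 3j(1 4 5; -1 2 -1)² = 2/165, sgn +1
I_A²/I_B² = (16/495)/(2/165) = 8/3

8/3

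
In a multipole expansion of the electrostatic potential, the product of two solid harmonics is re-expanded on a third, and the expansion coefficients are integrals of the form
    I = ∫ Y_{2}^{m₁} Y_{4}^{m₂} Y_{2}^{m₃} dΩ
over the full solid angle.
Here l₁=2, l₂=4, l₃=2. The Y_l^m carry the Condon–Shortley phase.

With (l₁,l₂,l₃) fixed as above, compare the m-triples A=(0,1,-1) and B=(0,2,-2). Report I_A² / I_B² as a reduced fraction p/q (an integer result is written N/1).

2/1

l's match ⇒ only the (l;m) 3-j factors differ between A and B.
A: triangle coeff Δ(2,4,2) = 1/630; Σ_t [2,2]: t=2:+1/24 = 1/24; (3j)²=1/21 [(2 4 2; 0 1 -1)], sign=-1
B: triangle coeff Δ(2,4,2) = 1/630; Σ_t [2,2]: t=2:+1/96 = 1/96; (3j)²=1/42 [(2 4 2; 0 2 -2)], sign=+1
I_A²/I_B² = (1/21)/(1/42) = 2/1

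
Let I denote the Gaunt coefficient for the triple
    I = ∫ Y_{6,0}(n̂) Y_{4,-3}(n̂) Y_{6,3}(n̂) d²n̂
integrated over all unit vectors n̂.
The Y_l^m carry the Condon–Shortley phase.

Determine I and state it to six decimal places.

0.109740

m-sum 0 ✓  L=16 even ✓  2≤6≤10 ✓
Π(2lᵢ+1) = 13×9×13 = 1521
triangle coeff Δ(6,4,6) = 1/15315300
Σ_t [0,4]: t=0:+1/829440 t=1:−1/25920 t=2:+1/9216 t=3:−1/25920 t=4:+1/829440 = 7/207360
(3j)²=28/2431 [(6 4 6; 0 0 0)], sign=+1
Σ_t [0,1]: t=0:+1/207360 t=1:−1/103680 = -1/207360
(3j)²=21/2431 [(6 4 6; 0 -3 3)], sign=+1
⇒ 4πI² = 5292/34969
I = (+1)√(5292/34969/(4π)) = 0.10973960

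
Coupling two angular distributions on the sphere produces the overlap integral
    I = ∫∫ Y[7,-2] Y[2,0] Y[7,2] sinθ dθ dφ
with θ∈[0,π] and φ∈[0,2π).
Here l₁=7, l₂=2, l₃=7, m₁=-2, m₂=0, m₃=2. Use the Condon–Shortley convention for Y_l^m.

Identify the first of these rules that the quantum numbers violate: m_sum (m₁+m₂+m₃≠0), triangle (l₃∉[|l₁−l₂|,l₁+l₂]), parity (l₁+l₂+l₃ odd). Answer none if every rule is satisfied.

Σmᵢ = 0  ✓
l₃∈[|l₁−l₂|,l₁+l₂]=[5,9], have l₃=7  ✓
Σlᵢ = 16 ⇒ even  ✓

none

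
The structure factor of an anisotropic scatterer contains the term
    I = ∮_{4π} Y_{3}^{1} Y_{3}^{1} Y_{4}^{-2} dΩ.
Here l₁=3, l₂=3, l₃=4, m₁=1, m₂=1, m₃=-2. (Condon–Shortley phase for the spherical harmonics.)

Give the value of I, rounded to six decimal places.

0.162193

m-sum 0 ✓  L=10 even ✓  0≤4≤6 ✓
Π(2lᵢ+1) = 7×7×9 = 441
triangle coeff Δ(3,3,4) = 1/34650
Σ_t [0,2]: t=0:+1/72 t=1:−1/16 t=2:+1/72 = -5/144
(3j)²=2/77 [(3 3 4; 0 0 0)], sign=-1
Σ_t [0,2]: t=0:+1/192 t=1:−1/36 t=2:+1/192 = -5/288
(3j)²=20/693 [(3 3 4; 1 1 -2)], sign=-1
⇒ 4πI² = 40/121
I = (+1)√(40/121/(4π)) = 0.16219310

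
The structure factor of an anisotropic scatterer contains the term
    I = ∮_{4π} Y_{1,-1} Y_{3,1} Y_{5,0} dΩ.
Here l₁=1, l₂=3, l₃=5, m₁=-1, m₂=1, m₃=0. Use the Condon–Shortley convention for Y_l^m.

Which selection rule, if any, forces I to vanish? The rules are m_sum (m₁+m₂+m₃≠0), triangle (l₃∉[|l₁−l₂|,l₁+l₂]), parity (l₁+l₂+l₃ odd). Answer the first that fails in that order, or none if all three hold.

azimuthal sum: -1 + 1 + 0 = 0  ✓
2 ≤ 5 ≤ 4 (triangle on l)  ✗
L = 1 + 3 + 5 = 9 (odd)

triangle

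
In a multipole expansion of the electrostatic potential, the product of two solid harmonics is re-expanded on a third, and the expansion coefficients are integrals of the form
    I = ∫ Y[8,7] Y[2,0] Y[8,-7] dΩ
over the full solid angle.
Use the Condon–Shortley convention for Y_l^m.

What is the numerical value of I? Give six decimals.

0.165996

Checks pass: Σm=0; 18 even; l₃=8∈[6,10].
(2·8+1)(2·2+1)(2·8+1) = 1445
Δ: 2! 14! 2! / 19! → 1/348840
sum: t=0:+1/116121600 t=1:−1/25401600 t=2:+1/116121600 = -1/45158400
3j²(8 2 8; 0 0 0) = Δ·Π!·Σ² = 24/1615  (sign -1)
sum: t=0:+1/24908083200 t=1:−1/87178291200 = 1/34871316480
3j²(8 2 8; 7 0 -7) = Δ·Π!·Σ² = 125/7752  (sign -1)
combine: 4πI² = 1445·24/1615·125/7752 = 125/361
take √, sign +1: I = 0.16599556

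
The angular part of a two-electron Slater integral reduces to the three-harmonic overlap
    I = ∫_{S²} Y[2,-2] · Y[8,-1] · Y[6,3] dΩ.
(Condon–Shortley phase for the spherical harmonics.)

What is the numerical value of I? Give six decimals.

-0.050205

Rules hold: Σm=0, L=16 even, 6≤6≤10.
N = 5·17·13 = 1105
Δ = 4!·0!·12!/17! = 1/30940
Racah Σ t=2..2: t=2:+1/2073600 = 1/2073600
⇒ 3j(2 8 6; 0 0 0)² = 28/1105, sgn +1
Racah Σ t=4..4: t=4:+1/52254720 = 1/52254720
⇒ 3j(2 8 6; -2 -1 3)² = 1/884, sgn -1
4πI² = N·(3j₀)²·(3jₘ)² = 7/221
I = -1·√(0.0316742/4π) = -0.05020511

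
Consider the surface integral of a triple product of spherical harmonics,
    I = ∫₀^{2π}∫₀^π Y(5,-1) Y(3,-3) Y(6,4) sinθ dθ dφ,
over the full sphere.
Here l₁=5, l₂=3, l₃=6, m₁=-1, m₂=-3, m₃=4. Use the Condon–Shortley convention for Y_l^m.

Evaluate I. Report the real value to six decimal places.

m-sum 0 ✓  L=14 even ✓  2≤6≤8 ✓
Π(2lᵢ+1) = 11×7×13 = 1001
triangle coeff Δ(5,3,6) = 1/675675
Σ_t [0,2]: t=0:+1/8640 t=1:−1/2304 t=2:+1/8640 = -7/34560
(3j)²=7/429 [(5 3 6; 0 0 0)], sign=-1
Σ_t [0,0]: t=0:+1/69120 = 1/69120
(3j)²=4/143 [(5 3 6; -1 -3 4)], sign=+1
⇒ 4πI² = 196/429
I = (-1)√(196/429/(4π)) = -0.19067531

-0.190675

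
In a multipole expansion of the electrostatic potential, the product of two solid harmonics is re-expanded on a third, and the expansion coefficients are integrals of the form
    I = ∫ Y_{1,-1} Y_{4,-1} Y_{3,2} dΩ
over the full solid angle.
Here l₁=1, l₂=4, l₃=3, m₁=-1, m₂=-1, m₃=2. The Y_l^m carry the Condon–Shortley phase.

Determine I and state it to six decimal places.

-0.106622

Checks pass: Σm=0; 8 even; l₃=3∈[3,5].
(2·1+1)(2·4+1)(2·3+1) = 189
Δ: 2! 0! 6! / 9! → 1/252
sum: t=1:−1/36 = -1/36
3j²(1 4 3; 0 0 0) = Δ·Π!·Σ² = 4/63  (sign +1)
sum: t=2:+1/240 = 1/240
3j²(1 4 3; -1 -1 2) = Δ·Π!·Σ² = 1/84  (sign -1)
combine: 4πI² = 189·4/63·1/84 = 1/7
take √, sign -1: I = -0.10662181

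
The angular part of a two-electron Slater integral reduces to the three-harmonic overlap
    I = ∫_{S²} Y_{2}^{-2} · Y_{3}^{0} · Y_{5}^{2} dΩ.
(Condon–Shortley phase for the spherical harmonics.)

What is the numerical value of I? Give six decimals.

0.141758

Rules hold: Σm=0, L=10 even, 1≤5≤5.
N = 5·7·11 = 385
Δ = 0!·4!·6!/11! = 1/2310
Racah Σ t=0..0: t=0:+1/144 = 1/144
⇒ 3j(2 3 5; 0 0 0)² = 10/231, sgn -1
Racah Σ t=0..0: t=0:+1/864 = 1/864
⇒ 3j(2 3 5; -2 0 2)² = 1/66, sgn -1
4πI² = N·(3j₀)²·(3jₘ)² = 25/99
I = +1·√(0.252525/4π) = 0.14175797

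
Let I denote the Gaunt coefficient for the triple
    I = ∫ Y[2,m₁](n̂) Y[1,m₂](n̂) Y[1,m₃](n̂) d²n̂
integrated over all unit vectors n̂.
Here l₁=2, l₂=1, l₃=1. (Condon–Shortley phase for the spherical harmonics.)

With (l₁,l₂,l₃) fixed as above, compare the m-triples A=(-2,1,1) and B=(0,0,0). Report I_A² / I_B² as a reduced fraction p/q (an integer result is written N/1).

l's match ⇒ only the (l;m) 3-j factors differ between A and B.
A: triangle coeff Δ(2,1,1) = 1/30; Σ_t [2,2]: t=2:+1/4 = 1/4; (3j)²=1/5 [(2 1 1; -2 1 1)], sign=+1
B: triangle coeff Δ(2,1,1) = 1/30; Σ_t [1,1]: t=1:−1/1 = -1/1; (3j)²=2/15 [(2 1 1; 0 0 0)], sign=+1
I_A²/I_B² = (1/5)/(2/15) = 3/2

3/2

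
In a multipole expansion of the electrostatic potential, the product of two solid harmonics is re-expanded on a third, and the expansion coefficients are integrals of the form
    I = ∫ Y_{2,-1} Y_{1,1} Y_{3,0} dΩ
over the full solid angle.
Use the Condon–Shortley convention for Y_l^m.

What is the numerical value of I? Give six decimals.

Checks pass: Σm=0; 6 even; l₃=3∈[1,3].
(2·2+1)(2·1+1)(2·3+1) = 105
Δ: 0! 4! 2! / 7! → 1/105
sum: t=0:+1/4 = 1/4
3j²(2 1 3; 0 0 0) = Δ·Π!·Σ² = 3/35  (sign -1)
sum: t=0:+1/12 = 1/12
3j²(2 1 3; -1 1 0) = Δ·Π!·Σ² = 1/35  (sign -1)
combine: 4πI² = 105·3/35·1/35 = 9/35
take √, sign +1: I = 0.14304817

0.143048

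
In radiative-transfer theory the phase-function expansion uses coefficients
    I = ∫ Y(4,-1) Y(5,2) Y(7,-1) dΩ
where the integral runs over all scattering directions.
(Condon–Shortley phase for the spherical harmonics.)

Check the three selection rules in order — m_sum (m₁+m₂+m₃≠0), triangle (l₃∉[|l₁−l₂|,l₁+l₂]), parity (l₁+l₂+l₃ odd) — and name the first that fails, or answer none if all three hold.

Σmᵢ = 0  ✓
l₃∈[|l₁−l₂|,l₁+l₂]=[1,9], have l₃=7  ✓
Σlᵢ = 16 ⇒ even  ✓

none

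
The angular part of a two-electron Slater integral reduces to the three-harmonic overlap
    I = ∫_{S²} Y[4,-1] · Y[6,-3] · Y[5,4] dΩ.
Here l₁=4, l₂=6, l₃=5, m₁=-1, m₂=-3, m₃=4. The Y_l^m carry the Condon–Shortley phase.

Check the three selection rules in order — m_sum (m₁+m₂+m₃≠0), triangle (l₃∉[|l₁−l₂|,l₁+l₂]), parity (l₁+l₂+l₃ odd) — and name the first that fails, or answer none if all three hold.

parity

m₁+m₂+m₃ = -1 − 3 + 4 = 0  ✓
triangle: |4−6|=2 ≤ l₃=5 ≤ 4+6=10  ✓
parity: l₁+l₂+l₃ = 15 is odd  ✗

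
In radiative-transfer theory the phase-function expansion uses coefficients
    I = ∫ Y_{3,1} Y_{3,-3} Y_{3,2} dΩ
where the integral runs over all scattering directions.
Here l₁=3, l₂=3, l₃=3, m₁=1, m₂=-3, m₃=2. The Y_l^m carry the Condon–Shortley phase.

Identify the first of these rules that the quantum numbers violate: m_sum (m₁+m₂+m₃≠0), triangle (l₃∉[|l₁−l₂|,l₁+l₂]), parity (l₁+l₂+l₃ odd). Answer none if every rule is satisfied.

azimuthal sum: 1 − 3 + 2 = 0  ✓
0 ≤ 3 ≤ 6 (triangle on l)  ✓
L = 3 + 3 + 3 = 9 (odd)  ✗

parity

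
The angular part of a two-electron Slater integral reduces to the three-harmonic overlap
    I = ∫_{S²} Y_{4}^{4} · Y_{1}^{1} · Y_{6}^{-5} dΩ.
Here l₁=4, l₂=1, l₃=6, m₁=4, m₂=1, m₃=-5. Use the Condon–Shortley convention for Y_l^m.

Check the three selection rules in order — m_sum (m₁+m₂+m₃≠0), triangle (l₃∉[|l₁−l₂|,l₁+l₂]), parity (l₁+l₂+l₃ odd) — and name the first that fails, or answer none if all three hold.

triangle

m₁+m₂+m₃ = 4 + 1 − 5 = 0  ✓
triangle: |4−1|=3 ≤ l₃=6 ≤ 4+1=5  ✗
parity: l₁+l₂+l₃ = 11 is odd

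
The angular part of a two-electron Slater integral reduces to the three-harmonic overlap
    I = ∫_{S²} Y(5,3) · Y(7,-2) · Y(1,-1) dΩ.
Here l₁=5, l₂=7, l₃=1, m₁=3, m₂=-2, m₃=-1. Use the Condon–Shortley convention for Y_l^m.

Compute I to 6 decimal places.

0.000000

l₃=1 ∉ [2,12] — triangle fails ⇒ I = 0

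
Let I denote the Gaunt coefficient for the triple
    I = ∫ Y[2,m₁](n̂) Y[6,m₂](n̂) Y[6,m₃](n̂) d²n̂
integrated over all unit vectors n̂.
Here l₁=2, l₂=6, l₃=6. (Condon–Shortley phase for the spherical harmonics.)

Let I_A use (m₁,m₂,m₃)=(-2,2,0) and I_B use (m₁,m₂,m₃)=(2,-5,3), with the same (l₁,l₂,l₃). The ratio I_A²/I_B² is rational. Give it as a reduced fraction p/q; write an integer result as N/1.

Shared (l₁,l₂,l₃)=(2,6,6): N and (l;000)² cancel in I_A²/I_B².
A: Δ = 2!·2!·10!/15! = 1/90090; Racah Σ t=2..2: t=2:+1/69120 = 1/69120; ⇒ 3j(2 6 6; -2 2 0)² = 4/143, sgn +1
B: Δ = 2!·2!·10!/15! = 1/90090; Racah Σ t=0..0: t=0:+1/1451520 = 1/1451520; ⇒ 3j(2 6 6; 2 -5 3)² = 1/91, sgn -1
I_A²/I_B² = (4/143)/(1/91) = 28/11

28/11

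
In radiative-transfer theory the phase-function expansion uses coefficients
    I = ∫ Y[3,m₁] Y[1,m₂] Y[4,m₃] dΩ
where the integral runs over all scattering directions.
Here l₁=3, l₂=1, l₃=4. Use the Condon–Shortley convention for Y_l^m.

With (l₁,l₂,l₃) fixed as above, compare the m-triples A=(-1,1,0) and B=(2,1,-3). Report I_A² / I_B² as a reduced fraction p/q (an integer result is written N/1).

2/7

l's match ⇒ only the (l;m) 3-j factors differ between A and B.
A: triangle coeff Δ(3,1,4) = 1/252; Σ_t [0,0]: t=0:+1/96 = 1/96; (3j)²=1/42 [(3 1 4; -1 1 0)], sign=+1
B: triangle coeff Δ(3,1,4) = 1/252; Σ_t [0,0]: t=0:+1/240 = 1/240; (3j)²=1/12 [(3 1 4; 2 1 -3)], sign=-1
I_A²/I_B² = (1/42)/(1/12) = 2/7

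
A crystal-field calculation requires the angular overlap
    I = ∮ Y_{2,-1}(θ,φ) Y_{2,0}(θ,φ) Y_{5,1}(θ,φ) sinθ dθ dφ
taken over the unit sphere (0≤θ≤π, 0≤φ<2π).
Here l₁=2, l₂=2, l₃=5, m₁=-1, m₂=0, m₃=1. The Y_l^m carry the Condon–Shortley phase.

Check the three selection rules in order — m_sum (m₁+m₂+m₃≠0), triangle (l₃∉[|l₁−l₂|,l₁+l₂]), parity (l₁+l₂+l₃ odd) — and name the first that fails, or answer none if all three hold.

azimuthal sum: -1 + 0 + 1 = 0  ✓
0 ≤ 5 ≤ 4 (triangle on l)  ✗
L = 2 + 2 + 5 = 9 (odd)

triangle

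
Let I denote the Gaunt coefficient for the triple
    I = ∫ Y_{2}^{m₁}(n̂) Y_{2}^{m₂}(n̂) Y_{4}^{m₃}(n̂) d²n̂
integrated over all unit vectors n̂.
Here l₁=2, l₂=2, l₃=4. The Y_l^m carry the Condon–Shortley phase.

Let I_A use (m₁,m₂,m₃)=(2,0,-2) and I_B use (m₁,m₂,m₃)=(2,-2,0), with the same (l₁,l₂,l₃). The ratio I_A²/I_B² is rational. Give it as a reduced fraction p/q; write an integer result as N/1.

Same 2,2,4: normalisation and zero-m 3j drop out of the ratio.
A: Δ: 0! 4! 4! / 9! → 1/630; sum: t=0:+1/96 = 1/96; 3j²(2 2 4; 2 0 -2) = Δ·Π!·Σ² = 1/42  (sign +1)
B: Δ: 0! 4! 4! / 9! → 1/630; sum: t=0:+1/576 = 1/576; 3j²(2 2 4; 2 -2 0) = Δ·Π!·Σ² = 1/630  (sign +1)
I_A²/I_B² = (1/42)/(1/630) = 15/1

15/1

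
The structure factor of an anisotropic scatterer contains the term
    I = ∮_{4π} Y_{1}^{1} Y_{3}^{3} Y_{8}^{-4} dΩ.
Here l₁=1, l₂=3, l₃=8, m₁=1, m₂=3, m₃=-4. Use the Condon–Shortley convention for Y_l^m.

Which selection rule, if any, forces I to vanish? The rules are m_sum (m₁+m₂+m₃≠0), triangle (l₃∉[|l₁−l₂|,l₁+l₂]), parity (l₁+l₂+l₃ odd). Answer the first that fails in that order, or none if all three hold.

azimuthal sum: 1 + 3 − 4 = 0  ✓
2 ≤ 8 ≤ 4 (triangle on l)  ✗
L = 1 + 3 + 8 = 12 (even)

triangle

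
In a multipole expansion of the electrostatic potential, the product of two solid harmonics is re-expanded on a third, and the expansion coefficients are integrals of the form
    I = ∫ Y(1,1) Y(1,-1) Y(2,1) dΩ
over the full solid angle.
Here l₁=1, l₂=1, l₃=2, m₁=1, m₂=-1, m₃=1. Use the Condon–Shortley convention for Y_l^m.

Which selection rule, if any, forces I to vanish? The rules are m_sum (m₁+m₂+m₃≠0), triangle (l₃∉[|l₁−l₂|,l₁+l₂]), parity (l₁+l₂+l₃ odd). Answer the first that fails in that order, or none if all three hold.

m₁+m₂+m₃ = 1 − 1 + 1 = 1  ✗
triangle: |1−1|=0 ≤ l₃=2 ≤ 1+1=2
parity: l₁+l₂+l₃ = 4 is even

m_sum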